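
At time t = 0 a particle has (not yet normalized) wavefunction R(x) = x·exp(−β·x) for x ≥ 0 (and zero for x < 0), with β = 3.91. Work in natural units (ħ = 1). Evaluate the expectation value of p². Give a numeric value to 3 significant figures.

15.3

p² R = −ħ² d²R/dx²; ⟨p²⟩ = −ħ² ∫ R*·R'' dx / ∫|R|² dx.
Differentiate x·exp(−β·x) with the product rule; every integrand then reduces to terms xʲ·e^(−2βx) on [0, ∞), with ∫₀^∞ xʲ·e^(−2βx) dx = j!/(2β)^(j+1).
State is unnormalized: ∫|R|² dx = 0.0041822, and ∫R*·(−ħ² R'') dx = 0.063939, so ⟨p²⟩ = 0.063939 / 0.0041822.
⟨p²⟩ = 15.288.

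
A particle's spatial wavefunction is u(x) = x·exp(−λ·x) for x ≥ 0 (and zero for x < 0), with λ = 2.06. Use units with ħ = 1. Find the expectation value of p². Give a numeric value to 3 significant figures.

4.24

p² u = −ħ² d²u/dx²; ⟨p²⟩ = −ħ² ∫ u*·u'' dx / ∫|u|² dx.
Differentiate x·exp(−λ·x) with the product rule; every integrand then reduces to terms xʲ·e^(−2λx) on [0, ∞), with ∫₀^∞ xʲ·e^(−2λx) dx = j!/(2λ)^(j+1).
State is unnormalized: ∫|u|² dx = 0.028598, and ∫u*·(−ħ² u'') dx = 0.12136, so ⟨p²⟩ = 0.12136 / 0.028598.
⟨p²⟩ = 4.2436.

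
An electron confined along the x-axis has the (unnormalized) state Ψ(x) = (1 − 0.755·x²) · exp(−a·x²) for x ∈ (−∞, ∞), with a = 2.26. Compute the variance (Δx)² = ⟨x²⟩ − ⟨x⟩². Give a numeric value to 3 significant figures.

Compute ⟨x⟩ and ⟨x²⟩ separately, then (Δx)² = ⟨x²⟩ − ⟨x⟩².
Expand each integrand as polynomial × e^(−2ax²) and use ∫x^(2j)·e^(−2ax²) dx = (2j−1)!!/(4a)^j · √(π/(2a)), odd powers → 0; here √(π/(2a)) = 0.83369.
Normalization: ∫|Ψ|² dx = 0.71188.
⟨x⟩ = 0.0000 and ⟨x²⟩ = 0.078185.
(Δx)² = 0.078185 − (0.0000)² = 0.078185.

0.0782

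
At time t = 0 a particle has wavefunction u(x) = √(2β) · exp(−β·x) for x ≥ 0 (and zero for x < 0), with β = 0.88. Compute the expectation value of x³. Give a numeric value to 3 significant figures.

1.10

⟨x³⟩ = ∫ x³·|u|² dx (integrals over the domain).
Every integrand reduces to terms xʲ·e^(−2βx) on [0, ∞); use ∫₀^∞ xʲ·e^(−2βx) dx = j!/(2β)^(j+1).
⟨x³⟩ = 1.1006.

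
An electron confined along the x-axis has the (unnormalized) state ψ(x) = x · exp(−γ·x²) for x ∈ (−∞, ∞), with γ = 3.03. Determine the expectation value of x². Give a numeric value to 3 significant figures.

⟨x²⟩ = ∫ x²·|ψ|² dx / ∫|ψ|² dx (integrals over the domain).
Expand each integrand as polynomial × e^(−2γx²) and use ∫x^(2j)·e^(−2γx²) dx = (2j−1)!!/(4γ)^j · √(π/(2γ)), odd powers → 0; here √(π/(2γ)) = 0.72001.
State is unnormalized: ∫|ψ|² dx = 0.059407, and ∫ψ*·x²·ψ dx = 0.014705, so ⟨x²⟩ = 0.014705 / 0.059407.
⟨x²⟩ = 0.24752.

0.248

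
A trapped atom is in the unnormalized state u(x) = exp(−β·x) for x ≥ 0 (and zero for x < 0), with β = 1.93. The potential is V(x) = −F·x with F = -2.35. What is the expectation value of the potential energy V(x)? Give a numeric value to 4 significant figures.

⟨V⟩ = ∫ V(x)·|u|² dx / ∫|u|² dx.
Every integrand reduces to terms xʲ·e^(−2βx) on [0, ∞); use ∫₀^∞ xʲ·e^(−2βx) dx = j!/(2β)^(j+1).
State is unnormalized: ∫|u|² dx = 0.25907, and ∫u*·V(x)·u dx = 0.15772, so ⟨V⟩ = 0.15772 / 0.25907.
⟨V⟩ = 0.60881.

0.6088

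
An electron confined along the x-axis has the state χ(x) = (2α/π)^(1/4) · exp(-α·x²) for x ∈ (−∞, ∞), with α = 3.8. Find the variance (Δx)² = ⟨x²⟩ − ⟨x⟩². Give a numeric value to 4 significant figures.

Compute ⟨x⟩ and ⟨x²⟩ separately, then (Δx)² = ⟨x²⟩ − ⟨x⟩².
Gaussian moments: ∫x^(2j)·e^(−2αx²) dx = (2j−1)!!/(4α)^j · √(π/(2α)), odd powers integrate to 0; here √(π/(2α)) = 0.64294.
⟨x⟩ = 0.0000 and ⟨x²⟩ = 0.065789.
(Δx)² = 0.065789 − (0.0000)² = 0.065789.

0.06579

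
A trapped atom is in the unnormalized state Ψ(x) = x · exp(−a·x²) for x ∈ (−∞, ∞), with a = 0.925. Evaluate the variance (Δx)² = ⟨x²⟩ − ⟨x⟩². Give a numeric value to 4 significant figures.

0.8108

Compute ⟨x⟩ and ⟨x²⟩ separately, then (Δx)² = ⟨x²⟩ − ⟨x⟩².
Expand each integrand as polynomial × e^(−2ax²) and use ∫x^(2j)·e^(−2ax²) dx = (2j−1)!!/(4a)^j · √(π/(2a)), odd powers → 0; here √(π/(2a)) = 1.3031.
Normalization: ∫|Ψ|² dx = 0.35220.
⟨x⟩ = 0.0000 and ⟨x²⟩ = 0.81081.
(Δx)² = 0.81081 − (0.0000)² = 0.81081.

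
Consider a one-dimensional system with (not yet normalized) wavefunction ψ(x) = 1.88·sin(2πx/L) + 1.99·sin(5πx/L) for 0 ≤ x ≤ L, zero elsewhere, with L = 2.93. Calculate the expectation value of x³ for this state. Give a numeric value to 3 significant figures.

5.37

⟨x³⟩ = ∫ x³·|ψ|² dx / ∫|ψ|² dx (integrals over the domain).
On 0 ≤ x ≤ L (j ≠ l): ∫sin²(jπx/L) dx = L/2, ∫sin(jπx/L)·sin(lπx/L) dx = 0; diagonal moments ∫x·sin²(jπx/L) dx = L²/4, ∫x²·sin²(jπx/L) dx = L³·(1/6 − 1/(4j²π²)); cross terms ∫x·sin(jπx/L)·sin(lπx/L) dx = 0 for j + l even and −4jlL²/(π²(j² − l²)²) for j + l odd, ∫x²·sin(jπx/L)·sin(lπx/L) dx = (−1)^(j+l)·4jlL³/(π²(j² − l²)²); higher powers the same way via product-to-sum and parts.
State is unnormalized: ∫|ψ|² dx = 10.979, and ∫ψ*·x³·ψ dx = 58.929, so ⟨x³⟩ = 58.929 / 10.979.
⟨x³⟩ = 5.3672.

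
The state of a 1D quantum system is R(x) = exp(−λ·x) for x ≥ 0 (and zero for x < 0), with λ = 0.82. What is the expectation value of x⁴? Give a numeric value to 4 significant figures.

3.318

⟨x⁴⟩ = ∫ x⁴·|R|² dx / ∫|R|² dx (integrals over the domain).
Every integrand reduces to terms xʲ·e^(−2λx) on [0, ∞); use ∫₀^∞ xʲ·e^(−2λx) dx = j!/(2λ)^(j+1).
State is unnormalized: ∫|R|² dx = 0.60976, and ∫R*·x⁴·R dx = 2.0230, so ⟨x⁴⟩ = 2.0230 / 0.60976.
⟨x⁴⟩ = 3.3177.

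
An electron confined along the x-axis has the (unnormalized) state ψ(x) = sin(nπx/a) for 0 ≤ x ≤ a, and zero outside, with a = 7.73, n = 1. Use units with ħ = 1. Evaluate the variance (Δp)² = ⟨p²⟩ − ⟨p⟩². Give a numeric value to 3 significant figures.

Compute ⟨p⟩ and ⟨p²⟩ separately; (Δp)² = ⟨p²⟩ − ⟨p⟩².
d/dx sin(nπx/a) = (nπ/a)·cos(nπx/a) and d²/dx² sin(nπx/a) = −(nπ/a)²·sin(nπx/a); on 0 ≤ x ≤ a, ∫sin²(nπx/a) dx = a/2 and ∫sin(nπx/a)·cos(nπx/a) dx = 0.
Normalization: ∫|ψ|² dx = 3.8650.
⟨p⟩ = 0.0000 and ⟨p²⟩ = 0.16517.
(Δp)² = 0.16517 − (0.0000)² = 0.16517.

0.165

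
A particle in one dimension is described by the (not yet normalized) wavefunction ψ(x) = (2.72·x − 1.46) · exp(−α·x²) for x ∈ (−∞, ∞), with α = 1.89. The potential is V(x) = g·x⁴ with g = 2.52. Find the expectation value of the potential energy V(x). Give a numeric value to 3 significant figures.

0.299

⟨V⟩ = ∫ V(x)·|ψ|² dx / ∫|ψ|² dx.
Expand each integrand as polynomial × e^(−2αx²) and use ∫x^(2j)·e^(−2αx²) dx = (2j−1)!!/(4α)^j · √(π/(2α)), odd powers → 0; here √(π/(2α)) = 0.91165.
State is unnormalized: ∫|ψ|² dx = 2.8354, and ∫ψ*·V(x)·ψ dx = 0.84710, so ⟨V⟩ = 0.84710 / 2.8354.
⟨V⟩ = 0.29876.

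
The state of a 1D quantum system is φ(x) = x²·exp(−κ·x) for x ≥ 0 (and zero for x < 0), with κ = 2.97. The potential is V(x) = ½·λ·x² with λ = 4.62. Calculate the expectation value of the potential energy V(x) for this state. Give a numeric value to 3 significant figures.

⟨V⟩ = ∫ V(x)·|φ|² dx / ∫|φ|² dx.
Every integrand reduces to terms xʲ·e^(−2κx) on [0, ∞); use ∫₀^∞ xʲ·e^(−2κx) dx = j!/(2κ)^(j+1).
State is unnormalized: ∫|φ|² dx = 0.0032455, and ∫φ*·V(x)·φ dx = 0.0063744, so ⟨V⟩ = 0.0063744 / 0.0032455.
⟨V⟩ = 1.9641.

1.96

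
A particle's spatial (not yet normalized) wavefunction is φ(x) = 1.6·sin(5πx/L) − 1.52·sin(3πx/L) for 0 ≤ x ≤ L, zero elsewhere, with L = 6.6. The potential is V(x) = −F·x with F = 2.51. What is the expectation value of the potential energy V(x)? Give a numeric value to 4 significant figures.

⟨V⟩ = ∫ V(x)·|φ|² dx / ∫|φ|² dx.
On 0 ≤ x ≤ L (j ≠ l): ∫sin²(jπx/L) dx = L/2, ∫sin(jπx/L)·sin(lπx/L) dx = 0; diagonal moments ∫x·sin²(jπx/L) dx = L²/4, ∫x²·sin²(jπx/L) dx = L³·(1/6 − 1/(4j²π²)); cross terms ∫x·sin(jπx/L)·sin(lπx/L) dx = 0 for j + l even and −4jlL²/(π²(j² − l²)²) for j + l odd, ∫x²·sin(jπx/L)·sin(lπx/L) dx = (−1)^(j+l)·4jlL³/(π²(j² − l²)²); higher powers the same way via product-to-sum and parts.
State is unnormalized: ∫|φ|² dx = 16.072, and ∫φ*·V(x)·φ dx = -133.13, so ⟨V⟩ = -133.13 / 16.072.
⟨V⟩ = -8.2830.

-8.283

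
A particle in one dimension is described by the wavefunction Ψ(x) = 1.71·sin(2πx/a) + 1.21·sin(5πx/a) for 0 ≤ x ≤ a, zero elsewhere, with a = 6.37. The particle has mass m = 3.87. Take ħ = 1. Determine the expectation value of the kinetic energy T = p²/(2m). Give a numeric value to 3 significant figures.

T = −(ħ²/2m) d²/dx², so ⟨T⟩ = −(ħ²/2m) ∫ Ψ*·Ψ'' dx / ∫|Ψ|² dx; with m = 3.87.
d²/dx² sin(jπx/a) = −(jπ/a)²·sin(jπx/a); on 0 ≤ x ≤ a, ∫sin²(jπx/a) dx = a/2 and ∫sin(jπx/a)·sin(lπx/a) dx = 0 for j ≠ l, so only diagonal terms survive in ∫|Ψ|² and ∫Ψ·Ψ″; ∫Ψ·Ψ′ dx = [Ψ²/2] between the walls = 0.
State is unnormalized: ∫|Ψ|² dx = 13.976, and ∫Ψ*·(−ħ²/2m · Ψ'') dx = 4.8342, so ⟨T⟩ = 4.8342 / 13.976.
⟨T⟩ = 0.34588.

0.346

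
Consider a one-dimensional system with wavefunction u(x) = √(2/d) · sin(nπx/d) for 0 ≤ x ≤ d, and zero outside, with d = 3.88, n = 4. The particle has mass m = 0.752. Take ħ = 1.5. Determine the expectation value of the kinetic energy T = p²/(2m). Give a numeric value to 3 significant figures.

T = −(ħ²/2m) d²/dx², so ⟨T⟩ = −(ħ²/2m) ∫ u*·u'' dx; with m = 0.752.
d/dx sin(nπx/d) = (nπ/d)·cos(nπx/d) and d²/dx² sin(nπx/d) = −(nπ/d)²·sin(nπx/d); on 0 ≤ x ≤ d, ∫sin²(nπx/d) dx = d/2 and ∫sin(nπx/d)·cos(nπx/d) dx = 0.
⟨T⟩ = 15.692.

15.7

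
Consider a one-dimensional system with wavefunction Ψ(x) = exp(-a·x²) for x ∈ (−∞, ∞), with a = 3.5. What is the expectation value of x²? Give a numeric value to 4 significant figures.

⟨x²⟩ = ∫ x²·|Ψ|² dx / ∫|Ψ|² dx (integrals over the domain).
Gaussian moments: ∫x^(2j)·e^(−2ax²) dx = (2j−1)!!/(4a)^j · √(π/(2a)), odd powers integrate to 0; here √(π/(2a)) = 0.66992.
State is unnormalized: ∫|Ψ|² dx = 0.66992, and ∫Ψ*·x²·Ψ dx = 0.047852, so ⟨x²⟩ = 0.047852 / 0.66992.
⟨x²⟩ = 0.071429.

0.07143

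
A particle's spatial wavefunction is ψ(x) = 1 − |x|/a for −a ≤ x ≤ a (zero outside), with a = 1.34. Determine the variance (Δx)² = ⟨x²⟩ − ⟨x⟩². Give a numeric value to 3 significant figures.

0.180

Compute ⟨x⟩ and ⟨x²⟩ separately, then (Δx)² = ⟨x²⟩ − ⟨x⟩².
ψ is even, so ∫ over [−a, a] = 2∫₀ᵃ with ψ = 1 − x/a there: ∫₀ᵃ (1 − x/a)² dx = a/3, ∫₀ᵃ x²(1 − x/a)² dx = a³/30, ∫₀ᵃ x⁴(1 − x/a)² dx = a⁵/105.
Normalization: ∫|ψ|² dx = 0.89333.
⟨x⟩ = 0.0000 and ⟨x²⟩ = 0.17956.
(Δx)² = 0.17956 − (0.0000)² = 0.17956.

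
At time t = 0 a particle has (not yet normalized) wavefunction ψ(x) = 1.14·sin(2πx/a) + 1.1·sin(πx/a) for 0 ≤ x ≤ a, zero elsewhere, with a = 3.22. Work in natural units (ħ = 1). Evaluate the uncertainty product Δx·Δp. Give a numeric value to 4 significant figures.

Δx = √(⟨x²⟩−⟨x⟩²), Δp = √(⟨p²⟩−⟨p⟩²).
On 0 ≤ x ≤ a (j ≠ l): ∫sin²(jπx/a) dx = a/2, ∫sin(jπx/a)·sin(lπx/a) dx = 0; diagonal moments ∫x·sin²(jπx/a) dx = a²/4, ∫x²·sin²(jπx/a) dx = a³·(1/6 − 1/(4j²π²)); cross terms ∫x·sin(jπx/a)·sin(lπx/a) dx = 0 for j + l even and −4jla²/(π²(j² − l²)²) for j + l odd, ∫x²·sin(jπx/a)·sin(lπx/a) dx = (−1)^(j+l)·4jla³/(π²(j² − l²)²); higher powers the same way via product-to-sum and parts. d²/dx² sin(jπx/a) = −(jπ/a)²·sin(jπx/a); on 0 ≤ x ≤ a, ∫sin²(jπx/a) dx = a/2 and ∫sin(jπx/a)·sin(lπx/a) dx = 0 for j ≠ l, so only diagonal terms survive in ∫|ψ|² and ∫ψ·ψ″; ∫ψ·ψ′ dx = [ψ²/2] between the walls = 0.
Normalization: ∫|ψ|² dx = 4.0405.
⟨x⟩ = 1.0304, ⟨x²⟩ = 1.2684 ⇒ Δx = 0.45474.
⟨p⟩ = 0.0000, ⟨p²⟩ = 2.4307 ⇒ Δp = 1.5591.
Δx·Δp = 0.70898.

0.7090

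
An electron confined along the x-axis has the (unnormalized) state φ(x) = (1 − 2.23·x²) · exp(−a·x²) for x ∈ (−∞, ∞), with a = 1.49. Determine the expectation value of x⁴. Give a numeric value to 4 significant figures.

0.2714

⟨x⁴⟩ = ∫ x⁴·|φ|² dx / ∫|φ|² dx (integrals over the domain).
Expand each integrand as polynomial × e^(−2ax²) and use ∫x^(2j)·e^(−2ax²) dx = (2j−1)!!/(4a)^j · √(π/(2a)), odd powers → 0; here √(π/(2a)) = 1.0268.
State is unnormalized: ∫|φ|² dx = 0.68964, and ∫φ*·x⁴·φ dx = 0.18715, so ⟨x⁴⟩ = 0.18715 / 0.68964.
⟨x⁴⟩ = 0.27138.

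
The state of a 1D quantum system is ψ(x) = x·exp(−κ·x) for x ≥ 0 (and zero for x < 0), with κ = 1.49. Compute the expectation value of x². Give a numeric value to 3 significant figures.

1.35

⟨x²⟩ = ∫ x²·|ψ|² dx / ∫|ψ|² dx (integrals over the domain).
Every integrand reduces to terms xʲ·e^(−2κx) on [0, ∞); use ∫₀^∞ xʲ·e^(−2κx) dx = j!/(2κ)^(j+1).
State is unnormalized: ∫|ψ|² dx = 0.075576, and ∫ψ*·x²·ψ dx = 0.10212, so ⟨x²⟩ = 0.10212 / 0.075576.
⟨x²⟩ = 1.3513.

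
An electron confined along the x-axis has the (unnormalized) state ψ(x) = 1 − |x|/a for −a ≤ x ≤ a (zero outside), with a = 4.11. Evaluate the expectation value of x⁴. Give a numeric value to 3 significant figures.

⟨x⁴⟩ = ∫ x⁴·|ψ|² dx / ∫|ψ|² dx (integrals over the domain).
ψ is even, so ∫ over [−a, a] = 2∫₀ᵃ with ψ = 1 − x/a there: ∫₀ᵃ (1 − x/a)² dx = a/3, ∫₀ᵃ x²(1 − x/a)² dx = a³/30, ∫₀ᵃ x⁴(1 − x/a)² dx = a⁵/105.
State is unnormalized: ∫|ψ|² dx = 2.7400, and ∫ψ*·x⁴·ψ dx = 22.338, so ⟨x⁴⟩ = 22.338 / 2.7400.
⟨x⁴⟩ = 8.1527.

8.15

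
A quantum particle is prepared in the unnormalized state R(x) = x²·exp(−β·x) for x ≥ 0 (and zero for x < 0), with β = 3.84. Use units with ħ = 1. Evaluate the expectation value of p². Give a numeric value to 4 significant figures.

p² R = −ħ² d²R/dx²; ⟨p²⟩ = −ħ² ∫ R*·R'' dx / ∫|R|² dx.
Differentiate x²·exp(−β·x) with the product rule; every integrand then reduces to terms xʲ·e^(−2βx) on [0, ∞), with ∫₀^∞ xʲ·e^(−2βx) dx = j!/(2β)^(j+1).
State is unnormalized: ∫|R|² dx = 0.00089827, and ∫R*·(−ħ² R'') dx = 0.0044152, so ⟨p²⟩ = 0.0044152 / 0.00089827.
⟨p²⟩ = 4.9152.

4.915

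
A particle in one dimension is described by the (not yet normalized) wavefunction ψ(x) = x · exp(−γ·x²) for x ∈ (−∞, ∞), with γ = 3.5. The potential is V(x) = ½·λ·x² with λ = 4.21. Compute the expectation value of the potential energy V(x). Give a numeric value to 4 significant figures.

0.4511

⟨V⟩ = ∫ V(x)·|ψ|² dx / ∫|ψ|² dx.
Expand each integrand as polynomial × e^(−2γx²) and use ∫x^(2j)·e^(−2γx²) dx = (2j−1)!!/(4γ)^j · √(π/(2γ)), odd powers → 0; here √(π/(2γ)) = 0.66992.
State is unnormalized: ∫|ψ|² dx = 0.047852, and ∫ψ*·V(x)·ψ dx = 0.021585, so ⟨V⟩ = 0.021585 / 0.047852.
⟨V⟩ = 0.45107.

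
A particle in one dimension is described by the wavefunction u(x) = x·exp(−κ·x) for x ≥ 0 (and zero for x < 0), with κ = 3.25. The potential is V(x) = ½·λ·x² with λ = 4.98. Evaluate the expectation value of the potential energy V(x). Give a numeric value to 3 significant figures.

0.707

⟨V⟩ = ∫ V(x)·|u|² dx / ∫|u|² dx.
Every integrand reduces to terms xʲ·e^(−2κx) on [0, ∞); use ∫₀^∞ xʲ·e^(−2κx) dx = j!/(2κ)^(j+1).
State is unnormalized: ∫|u|² dx = 0.0072827, and ∫u*·V(x)·u dx = 0.0051504, so ⟨V⟩ = 0.0051504 / 0.0072827.
⟨V⟩ = 0.70722.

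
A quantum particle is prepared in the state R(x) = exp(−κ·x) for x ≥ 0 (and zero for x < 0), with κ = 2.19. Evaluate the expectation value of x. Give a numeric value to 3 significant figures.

⟨x⟩ = ∫ x·|R|² dx / ∫|R|² dx (integrals over the domain).
Every integrand reduces to terms xʲ·e^(−2κx) on [0, ∞); use ∫₀^∞ xʲ·e^(−2κx) dx = j!/(2κ)^(j+1).
State is unnormalized: ∫|R|² dx = 0.22831, and ∫R*·x·R dx = 0.052126, so ⟨x⟩ = 0.052126 / 0.22831.
⟨x⟩ = 0.22831.

0.228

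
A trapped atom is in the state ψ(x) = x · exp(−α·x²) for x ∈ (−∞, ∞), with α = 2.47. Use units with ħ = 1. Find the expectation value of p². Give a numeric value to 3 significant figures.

p² ψ = −ħ² d²ψ/dx²; ⟨p²⟩ = −ħ² ∫ ψ*·ψ'' dx / ∫|ψ|² dx.
Expand each integrand as polynomial × e^(−2αx²) and use ∫x^(2j)·e^(−2αx²) dx = (2j−1)!!/(4α)^j · √(π/(2α)), odd powers → 0; here √(π/(2α)) = 0.79746. Differentiate with the product rule, d/dx e^(−αx²) = −2αx·e^(−αx²).
State is unnormalized: ∫|ψ|² dx = 0.080715, and ∫ψ*·(−ħ² ψ'') dx = 0.59810, so ⟨p²⟩ = 0.59810 / 0.080715.
⟨p²⟩ = 7.4100.

7.41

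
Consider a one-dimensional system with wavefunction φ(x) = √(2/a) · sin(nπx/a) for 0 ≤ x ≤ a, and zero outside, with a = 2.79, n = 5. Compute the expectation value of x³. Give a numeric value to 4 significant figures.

5.363

⟨x³⟩ = ∫ x³·|φ|² dx (integrals over the domain).
With sin²θ = (1 − cos2θ)/2 on 0 ≤ x ≤ a: ∫sin²(nπx/a) dx = a/2, ∫x·sin²(nπx/a) dx = a²/4, ∫x²·sin²(nπx/a) dx = a³·(1/6 − 1/(4n²π²)); higher powers xᵏ the same way, integrating xᵏ·cos(2nπx/a) by parts.
⟨x³⟩ = 5.3634.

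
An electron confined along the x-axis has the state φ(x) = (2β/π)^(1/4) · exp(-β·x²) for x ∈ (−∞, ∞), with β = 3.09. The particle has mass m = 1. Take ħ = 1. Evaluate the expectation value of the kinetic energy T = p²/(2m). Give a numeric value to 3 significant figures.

1.55

T = −(ħ²/2m) d²/dx², so ⟨T⟩ = −(ħ²/2m) ∫ φ*·φ'' dx; with m = 1.
Gaussian moments: ∫x^(2j)·e^(−2βx²) dx = (2j−1)!!/(4β)^j · √(π/(2β)), odd powers integrate to 0; here √(π/(2β)) = 0.71299. Derivatives: d/dx e^(−βx²) = −2βx·e^(−βx²), d²/dx² e^(−βx²) = (4β²x² − 2β)·e^(−βx²).
⟨T⟩ = 1.5450.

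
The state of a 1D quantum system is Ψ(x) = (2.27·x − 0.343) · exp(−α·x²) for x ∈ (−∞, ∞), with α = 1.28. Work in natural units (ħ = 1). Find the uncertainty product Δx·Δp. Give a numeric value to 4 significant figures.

1.298

Δx = √(⟨x²⟩−⟨x⟩²), Δp = √(⟨p²⟩−⟨p⟩²).
Expand each integrand as polynomial × e^(−2αx²) and use ∫x^(2j)·e^(−2αx²) dx = (2j−1)!!/(4α)^j · √(π/(2α)), odd powers → 0; here √(π/(2α)) = 1.1078. Differentiate with the product rule, d/dx e^(−αx²) = −2αx·e^(−αx²).
Normalization: ∫|Ψ|² dx = 1.2452.
⟨x⟩ = -0.27057, ⟨x²⟩ = 0.54505 ⇒ Δx = 0.68691.
⟨p⟩ = 0.0000, ⟨p²⟩ = 3.5721 ⇒ Δp = 1.8900.
Δx·Δp = 1.2983.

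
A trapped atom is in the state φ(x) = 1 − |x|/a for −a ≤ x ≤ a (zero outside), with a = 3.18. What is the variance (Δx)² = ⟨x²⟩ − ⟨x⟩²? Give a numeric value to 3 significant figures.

Compute ⟨x⟩ and ⟨x²⟩ separately, then (Δx)² = ⟨x²⟩ − ⟨x⟩².
φ is even, so ∫ over [−a, a] = 2∫₀ᵃ with φ = 1 − x/a there: ∫₀ᵃ (1 − x/a)² dx = a/3, ∫₀ᵃ x²(1 − x/a)² dx = a³/30, ∫₀ᵃ x⁴(1 − x/a)² dx = a⁵/105.
Normalization: ∫|φ|² dx = 2.1200.
⟨x⟩ = 0.0000 and ⟨x²⟩ = 1.0112.
(Δx)² = 1.0112 − (0.0000)² = 1.0112.

1.01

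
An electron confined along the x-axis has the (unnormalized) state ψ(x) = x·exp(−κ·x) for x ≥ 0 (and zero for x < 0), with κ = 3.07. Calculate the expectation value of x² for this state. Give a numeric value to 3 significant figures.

⟨x²⟩ = ∫ x²·|ψ|² dx / ∫|ψ|² dx (integrals over the domain).
Every integrand reduces to terms xʲ·e^(−2κx) on [0, ∞); use ∫₀^∞ xʲ·e^(−2κx) dx = j!/(2κ)^(j+1).
State is unnormalized: ∫|ψ|² dx = 0.0086402, and ∫ψ*·x²·ψ dx = 0.0027502, so ⟨x²⟩ = 0.0027502 / 0.0086402.
⟨x²⟩ = 0.31831.

0.318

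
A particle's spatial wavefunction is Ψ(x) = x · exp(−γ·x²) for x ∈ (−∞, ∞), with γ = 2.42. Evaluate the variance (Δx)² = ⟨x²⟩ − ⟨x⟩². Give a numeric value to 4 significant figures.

Compute ⟨x⟩ and ⟨x²⟩ separately, then (Δx)² = ⟨x²⟩ − ⟨x⟩².
Expand each integrand as polynomial × e^(−2γx²) and use ∫x^(2j)·e^(−2γx²) dx = (2j−1)!!/(4γ)^j · √(π/(2γ)), odd powers → 0; here √(π/(2γ)) = 0.80566.
Normalization: ∫|Ψ|² dx = 0.083229.
⟨x⟩ = 0.0000 and ⟨x²⟩ = 0.30992.
(Δx)² = 0.30992 − (0.0000)² = 0.30992.

0.3099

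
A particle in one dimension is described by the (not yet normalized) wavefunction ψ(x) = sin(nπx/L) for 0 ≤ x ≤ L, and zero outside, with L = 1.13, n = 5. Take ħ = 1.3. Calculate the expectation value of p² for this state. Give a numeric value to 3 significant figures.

p² ψ = −ħ² d²ψ/dx²; ⟨p²⟩ = −ħ² ∫ ψ*·ψ'' dx / ∫|ψ|² dx.
d/dx sin(nπx/L) = (nπ/L)·cos(nπx/L) and d²/dx² sin(nπx/L) = −(nπ/L)²·sin(nπx/L); on 0 ≤ x ≤ L, ∫sin²(nπx/L) dx = L/2 and ∫sin(nπx/L)·cos(nπx/L) dx = 0.
State is unnormalized: ∫|ψ|² dx = 0.56500, and ∫ψ*·(−ħ² ψ'') dx = 184.51, so ⟨p²⟩ = 184.51 / 0.56500.
⟨p²⟩ = 326.56.

327.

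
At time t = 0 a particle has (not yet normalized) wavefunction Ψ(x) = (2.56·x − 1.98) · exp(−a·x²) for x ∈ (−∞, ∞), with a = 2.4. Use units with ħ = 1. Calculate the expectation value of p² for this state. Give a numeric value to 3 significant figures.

3.11

p² Ψ = −ħ² d²Ψ/dx²; ⟨p²⟩ = −ħ² ∫ Ψ*·Ψ'' dx / ∫|Ψ|² dx.
Expand each integrand as polynomial × e^(−2ax²) and use ∫x^(2j)·e^(−2ax²) dx = (2j−1)!!/(4a)^j · √(π/(2a)), odd powers → 0; here √(π/(2a)) = 0.80901. Differentiate with the product rule, d/dx e^(−ax²) = −2ax·e^(−ax²).
State is unnormalized: ∫|Ψ|² dx = 3.7239, and ∫Ψ*·(−ħ² Ψ'') dx = 11.588, so ⟨p²⟩ = 11.588 / 3.7239.
⟨p²⟩ = 3.1119.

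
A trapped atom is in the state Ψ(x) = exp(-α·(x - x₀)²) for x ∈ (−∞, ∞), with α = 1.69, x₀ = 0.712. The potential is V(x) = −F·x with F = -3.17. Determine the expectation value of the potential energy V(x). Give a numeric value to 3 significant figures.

⟨V⟩ = ∫ V(x)·|Ψ|² dx / ∫|Ψ|² dx.
Gaussian moments (u = x − x₀): ∫u^(2j)·e^(−2αu²) du = (2j−1)!!/(4α)^j · √(π/(2α)), odd powers integrate to 0; here √(π/(2α)) = 0.96409.
State is unnormalized: ∫|Ψ|² dx = 0.96409, and ∫Ψ*·V(x)·Ψ dx = 2.1760, so ⟨V⟩ = 2.1760 / 0.96409.
⟨V⟩ = 2.2570.

2.26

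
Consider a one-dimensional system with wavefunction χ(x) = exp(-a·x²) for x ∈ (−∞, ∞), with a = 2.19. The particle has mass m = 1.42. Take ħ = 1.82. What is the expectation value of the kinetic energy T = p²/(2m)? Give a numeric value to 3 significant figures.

2.55

T = −(ħ²/2m) d²/dx², so ⟨T⟩ = −(ħ²/2m) ∫ χ*·χ'' dx / ∫|χ|² dx; with m = 1.42.
Gaussian moments: ∫x^(2j)·e^(−2ax²) dx = (2j−1)!!/(4a)^j · √(π/(2a)), odd powers integrate to 0; here √(π/(2a)) = 0.84691. Derivatives: d/dx e^(−ax²) = −2ax·e^(−ax²), d²/dx² e^(−ax²) = (4a²x² − 2a)·e^(−ax²).
State is unnormalized: ∫|χ|² dx = 0.84691, and ∫χ*·(−ħ²/2m · χ'') dx = 2.1632, so ⟨T⟩ = 2.1632 / 0.84691.
⟨T⟩ = 2.5543.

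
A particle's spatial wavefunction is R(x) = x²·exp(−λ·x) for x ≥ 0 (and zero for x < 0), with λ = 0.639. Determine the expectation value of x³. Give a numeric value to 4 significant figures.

100.6

⟨x³⟩ = ∫ x³·|R|² dx / ∫|R|² dx (integrals over the domain).
Every integrand reduces to terms xʲ·e^(−2λx) on [0, ∞); use ∫₀^∞ xʲ·e^(−2λx) dx = j!/(2λ)^(j+1).
State is unnormalized: ∫|R|² dx = 7.0397, and ∫R*·x³·R dx = 708.25, so ⟨x³⟩ = 708.25 / 7.0397.
⟨x³⟩ = 100.61.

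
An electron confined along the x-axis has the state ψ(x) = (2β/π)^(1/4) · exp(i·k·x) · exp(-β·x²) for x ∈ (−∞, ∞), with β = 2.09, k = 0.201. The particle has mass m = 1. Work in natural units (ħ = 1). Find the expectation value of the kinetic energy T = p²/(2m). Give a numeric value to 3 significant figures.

T = −(ħ²/2m) d²/dx², so ⟨T⟩ = −(ħ²/2m) ∫ ψ*·ψ'' dx; with m = 1.
Gaussian moments: ∫x^(2j)·e^(−2βx²) dx = (2j−1)!!/(4β)^j · √(π/(2β)), odd powers integrate to 0; here √(π/(2β)) = 0.86694. Derivatives: ψ′ = (ik − 2βx)·ψ, ψ″ = ((ik − 2βx)² − 2β)·ψ; the odd-in-x pieces drop out.
⟨T⟩ = 1.0652.

1.07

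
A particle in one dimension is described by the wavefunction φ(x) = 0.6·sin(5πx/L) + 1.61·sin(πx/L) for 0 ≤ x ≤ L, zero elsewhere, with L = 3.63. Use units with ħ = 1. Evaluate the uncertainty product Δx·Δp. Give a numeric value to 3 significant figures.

1.29

Δx = √(⟨x²⟩−⟨x⟩²), Δp = √(⟨p²⟩−⟨p⟩²).
On 0 ≤ x ≤ L (j ≠ l): ∫sin²(jπx/L) dx = L/2, ∫sin(jπx/L)·sin(lπx/L) dx = 0; diagonal moments ∫x·sin²(jπx/L) dx = L²/4, ∫x²·sin²(jπx/L) dx = L³·(1/6 − 1/(4j²π²)); cross terms ∫x·sin(jπx/L)·sin(lπx/L) dx = 0 for j + l even and −4jlL²/(π²(j² − l²)²) for j + l odd, ∫x²·sin(jπx/L)·sin(lπx/L) dx = (−1)^(j+l)·4jlL³/(π²(j² − l²)²); higher powers the same way via product-to-sum and parts. d²/dx² sin(jπx/L) = −(jπ/L)²·sin(jπx/L); on 0 ≤ x ≤ L, ∫sin²(jπx/L) dx = L/2 and ∫sin(jπx/L)·sin(lπx/L) dx = 0 for j ≠ l, so only diagonal terms survive in ∫|φ|² and ∫φ·φ″; ∫φ·φ′ dx = [φ²/2] between the walls = 0.
Normalization: ∫|φ|² dx = 5.3581.
⟨x⟩ = 1.8150, ⟨x²⟩ = 3.8636 ⇒ Δx = 0.75455.
⟨p⟩ = 0.0000, ⟨p²⟩ = 2.9412 ⇒ Δp = 1.7150.
Δx·Δp = 1.2940.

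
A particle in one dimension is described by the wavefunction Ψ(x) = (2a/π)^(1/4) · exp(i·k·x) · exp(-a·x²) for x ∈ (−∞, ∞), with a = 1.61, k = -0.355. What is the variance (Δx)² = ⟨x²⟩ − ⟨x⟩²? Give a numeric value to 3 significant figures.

Compute ⟨x⟩ and ⟨x²⟩ separately, then (Δx)² = ⟨x²⟩ − ⟨x⟩².
Gaussian moments: ∫x^(2j)·e^(−2ax²) dx = (2j−1)!!/(4a)^j · √(π/(2a)), odd powers integrate to 0; here √(π/(2a)) = 0.98775.
⟨x⟩ = 0.0000 and ⟨x²⟩ = 0.15528.
(Δx)² = 0.15528 − (0.0000)² = 0.15528.

0.155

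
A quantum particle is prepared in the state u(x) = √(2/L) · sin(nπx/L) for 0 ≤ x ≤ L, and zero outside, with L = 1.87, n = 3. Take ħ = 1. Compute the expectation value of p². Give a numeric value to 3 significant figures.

p² u = −ħ² d²u/dx²; ⟨p²⟩ = −ħ² ∫ u*·u'' dx.
d/dx sin(nπx/L) = (nπ/L)·cos(nπx/L) and d²/dx² sin(nπx/L) = −(nπ/L)²·sin(nπx/L); on 0 ≤ x ≤ L, ∫sin²(nπx/L) dx = L/2 and ∫sin(nπx/L)·cos(nπx/L) dx = 0.
⟨p²⟩ = 25.401.

25.4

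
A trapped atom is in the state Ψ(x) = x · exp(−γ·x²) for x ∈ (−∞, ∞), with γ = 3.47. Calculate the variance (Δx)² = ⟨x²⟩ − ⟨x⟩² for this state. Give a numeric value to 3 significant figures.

Compute ⟨x⟩ and ⟨x²⟩ separately, then (Δx)² = ⟨x²⟩ − ⟨x⟩².
Expand each integrand as polynomial × e^(−2γx²) and use ∫x^(2j)·e^(−2γx²) dx = (2j−1)!!/(4γ)^j · √(π/(2γ)), odd powers → 0; here √(π/(2γ)) = 0.67281.
Normalization: ∫|Ψ|² dx = 0.048474.
⟨x⟩ = 0.0000 and ⟨x²⟩ = 0.21614.
(Δx)² = 0.21614 − (0.0000)² = 0.21614.

0.216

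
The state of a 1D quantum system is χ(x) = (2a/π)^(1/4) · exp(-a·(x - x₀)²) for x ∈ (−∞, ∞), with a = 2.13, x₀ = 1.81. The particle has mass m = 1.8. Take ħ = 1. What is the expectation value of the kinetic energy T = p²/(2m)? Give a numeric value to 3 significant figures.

T = −(ħ²/2m) d²/dx², so ⟨T⟩ = −(ħ²/2m) ∫ χ*·χ'' dx; with m = 1.8.
Gaussian moments (u = x − x₀): ∫u^(2j)·e^(−2au²) du = (2j−1)!!/(4a)^j · √(π/(2a)), odd powers integrate to 0; here √(π/(2a)) = 0.85876. Derivatives: d/dx e^(−au²) = −2au·e^(−au²), d²/dx² e^(−au²) = (4a²u² − 2a)·e^(−au²).
⟨T⟩ = 0.59167.

0.592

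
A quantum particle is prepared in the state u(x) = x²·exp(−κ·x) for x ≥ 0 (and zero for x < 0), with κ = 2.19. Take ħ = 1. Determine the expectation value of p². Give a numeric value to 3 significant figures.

p² u = −ħ² d²u/dx²; ⟨p²⟩ = −ħ² ∫ u*·u'' dx / ∫|u|² dx.
Differentiate x²·exp(−κ·x) with the product rule; every integrand then reduces to terms xʲ·e^(−2κx) on [0, ∞), with ∫₀^∞ xʲ·e^(−2κx) dx = j!/(2κ)^(j+1).
State is unnormalized: ∫|u|² dx = 0.014888, and ∫u*·(−ħ² u'') dx = 0.023802, so ⟨p²⟩ = 0.023802 / 0.014888.
⟨p²⟩ = 1.5987.

1.60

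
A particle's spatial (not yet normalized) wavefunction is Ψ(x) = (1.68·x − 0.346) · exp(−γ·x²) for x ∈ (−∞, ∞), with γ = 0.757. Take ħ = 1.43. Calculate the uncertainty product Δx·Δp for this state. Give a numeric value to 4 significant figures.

Δx = √(⟨x²⟩−⟨x⟩²), Δp = √(⟨p²⟩−⟨p⟩²).
Expand each integrand as polynomial × e^(−2γx²) and use ∫x^(2j)·e^(−2γx²) dx = (2j−1)!!/(4γ)^j · √(π/(2γ)), odd powers → 0; here √(π/(2γ)) = 1.4405. Differentiate with the product rule, d/dx e^(−γx²) = −2γx·e^(−γx²).
Normalization: ∫|Ψ|² dx = 1.5151.
⟨x⟩ = -0.36502, ⟨x²⟩ = 0.91558 ⇒ Δx = 0.88450.
⟨p⟩ = 0.0000, ⟨p²⟩ = 4.2916 ⇒ Δp = 2.0716.
Δx·Δp = 1.8323.

1.832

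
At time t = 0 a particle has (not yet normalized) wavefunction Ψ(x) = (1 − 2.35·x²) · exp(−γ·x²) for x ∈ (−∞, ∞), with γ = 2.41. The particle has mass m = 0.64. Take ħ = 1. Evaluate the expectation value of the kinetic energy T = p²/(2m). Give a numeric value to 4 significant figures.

T = −(ħ²/2m) d²/dx², so ⟨T⟩ = −(ħ²/2m) ∫ Ψ*·Ψ'' dx / ∫|Ψ|² dx; with m = 0.64.
Expand each integrand as polynomial × e^(−2γx²) and use ∫x^(2j)·e^(−2γx²) dx = (2j−1)!!/(4γ)^j · √(π/(2γ)), odd powers → 0; here √(π/(2γ)) = 0.80733. Differentiate with the product rule, d/dx e^(−γx²) = −2γx·e^(−γx²).
State is unnormalized: ∫|Ψ|² dx = 0.55765, and ∫Ψ*·(−ħ²/2m · Ψ'') dx = 2.8935, so ⟨T⟩ = 2.8935 / 0.55765.
⟨T⟩ = 5.1887.

5.189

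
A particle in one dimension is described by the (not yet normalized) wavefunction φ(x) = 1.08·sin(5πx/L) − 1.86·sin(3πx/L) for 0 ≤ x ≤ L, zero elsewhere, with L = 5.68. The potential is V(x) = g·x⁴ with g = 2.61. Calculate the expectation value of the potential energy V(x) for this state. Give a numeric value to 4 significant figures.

330.2

⟨V⟩ = ∫ V(x)·|φ|² dx / ∫|φ|² dx.
On 0 ≤ x ≤ L (j ≠ l): ∫sin²(jπx/L) dx = L/2, ∫sin(jπx/L)·sin(lπx/L) dx = 0; diagonal moments ∫x·sin²(jπx/L) dx = L²/4, ∫x²·sin²(jπx/L) dx = L³·(1/6 − 1/(4j²π²)); cross terms ∫x·sin(jπx/L)·sin(lπx/L) dx = 0 for j + l even and −4jlL²/(π²(j² − l²)²) for j + l odd, ∫x²·sin(jπx/L)·sin(lπx/L) dx = (−1)^(j+l)·4jlL³/(π²(j² − l²)²); higher powers the same way via product-to-sum and parts.
State is unnormalized: ∫|φ|² dx = 13.138, and ∫φ*·V(x)·φ dx = 4337.6, so ⟨V⟩ = 4337.6 / 13.138.
⟨V⟩ = 330.16.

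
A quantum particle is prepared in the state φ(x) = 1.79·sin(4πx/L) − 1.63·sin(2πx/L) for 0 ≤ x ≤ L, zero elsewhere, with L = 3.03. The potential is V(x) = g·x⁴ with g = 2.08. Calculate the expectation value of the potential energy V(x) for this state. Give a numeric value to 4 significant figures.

19.46

⟨V⟩ = ∫ V(x)·|φ|² dx / ∫|φ|² dx.
On 0 ≤ x ≤ L (j ≠ l): ∫sin²(jπx/L) dx = L/2, ∫sin(jπx/L)·sin(lπx/L) dx = 0; diagonal moments ∫x·sin²(jπx/L) dx = L²/4, ∫x²·sin²(jπx/L) dx = L³·(1/6 − 1/(4j²π²)); cross terms ∫x·sin(jπx/L)·sin(lπx/L) dx = 0 for j + l even and −4jlL²/(π²(j² − l²)²) for j + l odd, ∫x²·sin(jπx/L)·sin(lπx/L) dx = (−1)^(j+l)·4jlL³/(π²(j² − l²)²); higher powers the same way via product-to-sum and parts.
State is unnormalized: ∫|φ|² dx = 8.8794, and ∫φ*·V(x)·φ dx = 172.79, so ⟨V⟩ = 172.79 / 8.8794.
⟨V⟩ = 19.460.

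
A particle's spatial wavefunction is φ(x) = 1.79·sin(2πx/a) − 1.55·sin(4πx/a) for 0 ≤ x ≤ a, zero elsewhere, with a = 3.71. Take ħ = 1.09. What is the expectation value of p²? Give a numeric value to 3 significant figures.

p² φ = −ħ² d²φ/dx²; ⟨p²⟩ = −ħ² ∫ φ*·φ'' dx / ∫|φ|² dx.
d²/dx² sin(jπx/a) = −(jπ/a)²·sin(jπx/a); on 0 ≤ x ≤ a, ∫sin²(jπx/a) dx = a/2 and ∫sin(jπx/a)·sin(lπx/a) dx = 0 for j ≠ l, so only diagonal terms survive in ∫|φ|² and ∫φ·φ″; ∫φ·φ′ dx = [φ²/2] between the walls = 0.
State is unnormalized: ∫|φ|² dx = 10.400, and ∫φ*·(−ħ² φ'') dx = 81.002, so ⟨p²⟩ = 81.002 / 10.400.
⟨p²⟩ = 7.7885.

7.79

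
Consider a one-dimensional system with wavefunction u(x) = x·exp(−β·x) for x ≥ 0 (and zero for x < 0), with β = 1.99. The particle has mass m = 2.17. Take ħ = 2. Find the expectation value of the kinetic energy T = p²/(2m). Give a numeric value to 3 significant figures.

T = −(ħ²/2m) d²/dx², so ⟨T⟩ = −(ħ²/2m) ∫ u*·u'' dx / ∫|u|² dx; with m = 2.17.
Differentiate x·exp(−β·x) with the product rule; every integrand then reduces to terms xʲ·e^(−2βx) on [0, ∞), with ∫₀^∞ xʲ·e^(−2βx) dx = j!/(2β)^(j+1).
State is unnormalized: ∫|u|² dx = 0.031723, and ∫u*·(−ħ²/2m · u'') dx = 0.11579, so ⟨T⟩ = 0.11579 / 0.031723.
⟨T⟩ = 3.6499.

3.65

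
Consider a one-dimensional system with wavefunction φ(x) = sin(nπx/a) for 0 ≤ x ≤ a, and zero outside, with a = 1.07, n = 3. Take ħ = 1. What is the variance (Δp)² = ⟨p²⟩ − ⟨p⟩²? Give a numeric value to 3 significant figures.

Compute ⟨p⟩ and ⟨p²⟩ separately; (Δp)² = ⟨p²⟩ − ⟨p⟩².
d/dx sin(nπx/a) = (nπ/a)·cos(nπx/a) and d²/dx² sin(nπx/a) = −(nπ/a)²·sin(nπx/a); on 0 ≤ x ≤ a, ∫sin²(nπx/a) dx = a/2 and ∫sin(nπx/a)·cos(nπx/a) dx = 0.
Normalization: ∫|φ|² dx = 0.53500.
⟨p⟩ = 0.0000 and ⟨p²⟩ = 77.584.
(Δp)² = 77.584 − (0.0000)² = 77.584.

77.6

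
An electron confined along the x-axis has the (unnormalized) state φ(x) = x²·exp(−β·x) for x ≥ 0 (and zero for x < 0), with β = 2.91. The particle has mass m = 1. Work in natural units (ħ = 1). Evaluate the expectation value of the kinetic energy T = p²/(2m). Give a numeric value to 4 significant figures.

1.411

T = −(ħ²/2m) d²/dx², so ⟨T⟩ = −(ħ²/2m) ∫ φ*·φ'' dx / ∫|φ|² dx; with m = 1.
Differentiate x²·exp(−β·x) with the product rule; every integrand then reduces to terms xʲ·e^(−2βx) on [0, ∞), with ∫₀^∞ xʲ·e^(−2βx) dx = j!/(2β)^(j+1).
State is unnormalized: ∫|φ|² dx = 0.0035942, and ∫φ*·(−ħ²/2m · φ'') dx = 0.0050726, so ⟨T⟩ = 0.0050726 / 0.0035942.
⟨T⟩ = 1.4114.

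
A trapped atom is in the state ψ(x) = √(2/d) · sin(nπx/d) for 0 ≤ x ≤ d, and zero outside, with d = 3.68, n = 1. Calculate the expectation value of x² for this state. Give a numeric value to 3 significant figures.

3.83

⟨x²⟩ = ∫ x²·|ψ|² dx (integrals over the domain).
With sin²θ = (1 − cos2θ)/2 on 0 ≤ x ≤ d: ∫sin²(nπx/d) dx = d/2, ∫x·sin²(nπx/d) dx = d²/4, ∫x²·sin²(nπx/d) dx = d³·(1/6 − 1/(4n²π²)); higher powers xᵏ the same way, integrating xᵏ·cos(2nπx/d) by parts.
⟨x²⟩ = 3.8281.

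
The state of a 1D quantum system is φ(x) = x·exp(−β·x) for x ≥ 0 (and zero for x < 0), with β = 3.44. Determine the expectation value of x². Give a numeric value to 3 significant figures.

⟨x²⟩ = ∫ x²·|φ|² dx / ∫|φ|² dx (integrals over the domain).
Every integrand reduces to terms xʲ·e^(−2βx) on [0, ∞); use ∫₀^∞ xʲ·e^(−2βx) dx = j!/(2β)^(j+1).
State is unnormalized: ∫|φ|² dx = 0.0061414, and ∫φ*·x²·φ dx = 0.0015569, so ⟨x²⟩ = 0.0015569 / 0.0061414.
⟨x²⟩ = 0.25352.

0.254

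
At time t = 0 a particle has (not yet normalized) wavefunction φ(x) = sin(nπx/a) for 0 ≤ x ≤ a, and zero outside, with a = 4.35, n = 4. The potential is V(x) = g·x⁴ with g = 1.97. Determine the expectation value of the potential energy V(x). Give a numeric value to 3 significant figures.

137.

⟨V⟩ = ∫ V(x)·|φ|² dx / ∫|φ|² dx.
With sin²θ = (1 − cos2θ)/2 on 0 ≤ x ≤ a: ∫sin²(nπx/a) dx = a/2, ∫x·sin²(nπx/a) dx = a²/4, ∫x²·sin²(nπx/a) dx = a³·(1/6 − 1/(4n²π²)); higher powers xᵏ the same way, integrating xᵏ·cos(2nπx/a) by parts.
State is unnormalized: ∫|φ|² dx = 2.1750, and ∫φ*·V(x)·φ dx = 297.22, so ⟨V⟩ = 297.22 / 2.1750.
⟨V⟩ = 136.65.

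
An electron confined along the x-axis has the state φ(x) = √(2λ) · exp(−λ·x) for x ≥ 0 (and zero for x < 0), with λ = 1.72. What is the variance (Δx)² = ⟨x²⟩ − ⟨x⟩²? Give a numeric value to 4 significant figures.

0.08451

Compute ⟨x⟩ and ⟨x²⟩ separately, then (Δx)² = ⟨x²⟩ − ⟨x⟩².
Every integrand reduces to terms xʲ·e^(−2λx) on [0, ∞); use ∫₀^∞ xʲ·e^(−2λx) dx = j!/(2λ)^(j+1).
⟨x⟩ = 0.29070 and ⟨x²⟩ = 0.16901.
(Δx)² = 0.16901 − (0.29070)² = 0.084505.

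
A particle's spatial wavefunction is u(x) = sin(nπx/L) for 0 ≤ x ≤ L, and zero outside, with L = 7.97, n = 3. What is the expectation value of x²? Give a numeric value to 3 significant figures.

⟨x²⟩ = ∫ x²·|u|² dx / ∫|u|² dx (integrals over the domain).
With sin²θ = (1 − cos2θ)/2 on 0 ≤ x ≤ L: ∫sin²(nπx/L) dx = L/2, ∫x·sin²(nπx/L) dx = L²/4, ∫x²·sin²(nπx/L) dx = L³·(1/6 − 1/(4n²π²)); higher powers xᵏ the same way, integrating xᵏ·cos(2nπx/L) by parts.
State is unnormalized: ∫|u|² dx = 3.9850, and ∫u*·x²·u dx = 82.952, so ⟨x²⟩ = 82.952 / 3.9850.
⟨x²⟩ = 20.816.

20.8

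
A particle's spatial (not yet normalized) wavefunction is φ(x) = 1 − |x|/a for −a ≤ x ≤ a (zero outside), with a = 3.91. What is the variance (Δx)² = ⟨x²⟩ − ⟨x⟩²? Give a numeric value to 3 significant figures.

Compute ⟨x⟩ and ⟨x²⟩ separately, then (Δx)² = ⟨x²⟩ − ⟨x⟩².
φ is even, so ∫ over [−a, a] = 2∫₀ᵃ with φ = 1 − x/a there: ∫₀ᵃ (1 − x/a)² dx = a/3, ∫₀ᵃ x²(1 − x/a)² dx = a³/30, ∫₀ᵃ x⁴(1 − x/a)² dx = a⁵/105.
Normalization: ∫|φ|² dx = 2.6067.
⟨x⟩ = 0.0000 and ⟨x²⟩ = 1.5288.
(Δx)² = 1.5288 − (0.0000)² = 1.5288.

1.53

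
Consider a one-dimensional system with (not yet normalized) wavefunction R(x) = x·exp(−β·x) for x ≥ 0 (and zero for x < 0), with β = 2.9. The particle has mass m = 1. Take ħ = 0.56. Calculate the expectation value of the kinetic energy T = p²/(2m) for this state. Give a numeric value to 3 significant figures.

T = −(ħ²/2m) d²/dx², so ⟨T⟩ = −(ħ²/2m) ∫ R*·R'' dx / ∫|R|² dx; with m = 1.
Differentiate x·exp(−β·x) with the product rule; every integrand then reduces to terms xʲ·e^(−2βx) on [0, ∞), with ∫₀^∞ xʲ·e^(−2βx) dx = j!/(2β)^(j+1).
State is unnormalized: ∫|R|² dx = 0.010251, and ∫R*·(−ħ²/2m · R'') dx = 0.013517, so ⟨T⟩ = 0.013517 / 0.010251.
⟨T⟩ = 1.3187.

1.32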